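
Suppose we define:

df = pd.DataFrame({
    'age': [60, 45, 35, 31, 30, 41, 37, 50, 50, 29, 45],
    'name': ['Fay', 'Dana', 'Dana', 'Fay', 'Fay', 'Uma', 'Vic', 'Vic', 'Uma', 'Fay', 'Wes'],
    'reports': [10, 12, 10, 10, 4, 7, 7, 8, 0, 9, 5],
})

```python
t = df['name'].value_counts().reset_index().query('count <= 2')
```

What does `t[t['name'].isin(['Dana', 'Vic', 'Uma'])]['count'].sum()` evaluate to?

value_counts of name:
name
Fay     4
Dana    2
Uma     2
Vic     2
Wes     1
Name: count, dtype: int64
reset_index():
   name  count
0   Fay      4
1  Dana      2
2   Uma      2
3   Vic      2
4   Wes      1
filter rows where count <= 2:
   name  count
1  Dana      2
2   Uma      2
3   Vic      2
4   Wes      1
filter rows where name in ['Dana', 'Vic', 'Uma']:
   name  count
1  Dana      2
2   Uma      2
3   Vic      2
Hence 6.

6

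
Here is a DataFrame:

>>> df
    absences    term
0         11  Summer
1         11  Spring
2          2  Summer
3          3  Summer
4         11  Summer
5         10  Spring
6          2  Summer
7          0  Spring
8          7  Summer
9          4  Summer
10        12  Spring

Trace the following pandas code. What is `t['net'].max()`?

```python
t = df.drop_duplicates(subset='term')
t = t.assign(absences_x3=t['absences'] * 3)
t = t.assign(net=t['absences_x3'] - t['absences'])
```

22

drop duplicate term (keep=first):
   absences    term
0        11  Summer
1        11  Spring
add column absences_x3 = t['absences'] * 3:
   absences    term  absences_x3
0        11  Summer           33
1        11  Spring           33
add column net = t['absences_x3'] - t['absences']:
   absences    term  absences_x3  net
0        11  Summer           33   22
1        11  Spring           33   22
max of column 'net' → 22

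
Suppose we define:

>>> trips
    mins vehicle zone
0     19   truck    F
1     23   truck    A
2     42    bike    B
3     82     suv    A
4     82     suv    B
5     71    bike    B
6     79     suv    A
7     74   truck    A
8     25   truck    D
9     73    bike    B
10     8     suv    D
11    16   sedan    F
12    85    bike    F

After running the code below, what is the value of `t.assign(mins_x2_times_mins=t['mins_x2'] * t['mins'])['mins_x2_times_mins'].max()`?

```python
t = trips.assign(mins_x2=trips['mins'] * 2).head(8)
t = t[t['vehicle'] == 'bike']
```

10082

add column mins_x2 = trips['mins'] * 2:
    mins vehicle zone  mins_x2
0     19   truck    F       38
1     23   truck    A       46
2     42    bike    B       84
3     82     suv    A      164
4     82     suv    B      164
5     71    bike    B      142
6     79     suv    A      158
7     74   truck    A      148
8     25   truck    D       50
9     73    bike    B      146
10     8     suv    D       16
11    16   sedan    F       32
12    85    bike    F      170
take first 8 rows:
   mins vehicle zone  mins_x2
0    19   truck    F       38
1    23   truck    A       46
2    42    bike    B       84
3    82     suv    A      164
4    82     suv    B      164
5    71    bike    B      142
6    79     suv    A      158
7    74   truck    A      148
filter rows where vehicle == 'bike':
   mins vehicle zone  mins_x2
2    42    bike    B       84
5    71    bike    B      142
add column mins_x2_times_mins = t['mins_x2'] * t['mins']:
   mins vehicle zone  mins_x2  mins_x2_times_mins
2    42    bike    B       84                3528
5    71    bike    B      142               10082
So max() = 10082.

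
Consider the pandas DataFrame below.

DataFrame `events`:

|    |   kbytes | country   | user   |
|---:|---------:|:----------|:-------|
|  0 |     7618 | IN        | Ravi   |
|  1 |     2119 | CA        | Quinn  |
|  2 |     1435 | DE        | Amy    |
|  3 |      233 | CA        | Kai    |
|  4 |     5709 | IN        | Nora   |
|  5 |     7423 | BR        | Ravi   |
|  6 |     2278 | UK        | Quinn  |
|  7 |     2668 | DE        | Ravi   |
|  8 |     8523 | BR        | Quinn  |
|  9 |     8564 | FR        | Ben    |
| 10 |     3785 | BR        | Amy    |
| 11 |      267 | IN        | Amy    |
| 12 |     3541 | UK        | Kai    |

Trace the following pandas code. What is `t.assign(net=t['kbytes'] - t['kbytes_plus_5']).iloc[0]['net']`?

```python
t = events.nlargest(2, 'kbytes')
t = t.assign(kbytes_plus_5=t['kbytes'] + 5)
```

take 2 rows with largest kbytes:
   kbytes country   user
9    8564      FR    Ben
8    8523      BR  Quinn
add column kbytes_plus_5 = t['kbytes'] + 5:
   kbytes country   user  kbytes_plus_5
9    8564      FR    Ben           8569
8    8523      BR  Quinn           8528
add column net = t['kbytes'] - t['kbytes_plus_5']:
   kbytes country   user  kbytes_plus_5  net
9    8564      FR    Ben           8569   -5
8    8523      BR  Quinn           8528   -5
value at position 0, column 'net' → -5

-5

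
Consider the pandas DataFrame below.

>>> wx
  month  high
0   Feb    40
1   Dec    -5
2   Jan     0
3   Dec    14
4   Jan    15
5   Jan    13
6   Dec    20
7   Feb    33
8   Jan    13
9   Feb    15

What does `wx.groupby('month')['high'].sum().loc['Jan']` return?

41

group by month, sum of high:
month
Dec    29
Feb    88
Jan    41
Name: high, dtype: int64
Hence 41.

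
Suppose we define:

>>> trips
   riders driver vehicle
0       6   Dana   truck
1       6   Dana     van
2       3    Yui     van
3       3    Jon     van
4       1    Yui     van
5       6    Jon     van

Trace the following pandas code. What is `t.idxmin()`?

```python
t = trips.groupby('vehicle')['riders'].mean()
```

van

group by vehicle, mean of riders:
vehicle
truck    6.0
van      3.8
Name: riders, dtype: float64
Taking the label with the smallest value gives van.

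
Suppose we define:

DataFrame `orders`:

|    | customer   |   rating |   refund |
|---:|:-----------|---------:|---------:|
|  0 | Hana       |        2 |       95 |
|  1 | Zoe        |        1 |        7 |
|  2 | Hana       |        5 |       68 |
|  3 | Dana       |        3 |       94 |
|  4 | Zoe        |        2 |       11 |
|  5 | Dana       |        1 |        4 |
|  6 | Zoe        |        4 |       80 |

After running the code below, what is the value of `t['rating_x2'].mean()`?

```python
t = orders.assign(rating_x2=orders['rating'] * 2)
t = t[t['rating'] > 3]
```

add column rating_x2 = orders['rating'] * 2:
  customer  rating  refund  rating_x2
0     Hana       2      95          4
1      Zoe       1       7          2
2     Hana       5      68         10
3     Dana       3      94          6
4      Zoe       2      11          4
5     Dana       1       4          2
6      Zoe       4      80          8
filter rows where rating > 3:
  customer  rating  refund  rating_x2
2     Hana       5      68         10
6      Zoe       4      80          8
Reading off the mean of column 'rating_x2', we get 9.0.

9.0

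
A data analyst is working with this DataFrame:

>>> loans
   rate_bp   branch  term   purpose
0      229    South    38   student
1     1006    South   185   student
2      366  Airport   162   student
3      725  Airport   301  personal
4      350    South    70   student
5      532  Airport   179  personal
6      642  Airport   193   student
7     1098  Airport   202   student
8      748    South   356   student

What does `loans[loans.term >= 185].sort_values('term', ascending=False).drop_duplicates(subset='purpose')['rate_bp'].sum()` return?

1473

filter rows where term >= 185:
   rate_bp   branch  term   purpose
1     1006    South   185   student
3      725  Airport   301  personal
6      642  Airport   193   student
7     1098  Airport   202   student
8      748    South   356   student
sort by term descending:
   rate_bp   branch  term   purpose
8      748    South   356   student
3      725  Airport   301  personal
7     1098  Airport   202   student
6      642  Airport   193   student
1     1006    South   185   student
drop duplicate purpose (keep=first):
   rate_bp   branch  term   purpose
8      748    South   356   student
3      725  Airport   301  personal
The sum of column 'rate_bp' is 1473.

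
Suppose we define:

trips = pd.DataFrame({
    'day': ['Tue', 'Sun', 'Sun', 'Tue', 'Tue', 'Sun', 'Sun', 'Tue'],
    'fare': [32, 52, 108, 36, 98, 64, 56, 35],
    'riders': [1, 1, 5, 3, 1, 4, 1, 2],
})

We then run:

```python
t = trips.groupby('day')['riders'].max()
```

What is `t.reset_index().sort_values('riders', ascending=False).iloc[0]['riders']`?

group by day, max of riders:
day
Sun    5
Tue    3
Name: riders, dtype: int64
reset_index():
   day  riders
0  Sun       5
1  Tue       3
sort by riders descending:
   day  riders
0  Sun       5
1  Tue       3
So iloc[0]['riders'] = 5.

5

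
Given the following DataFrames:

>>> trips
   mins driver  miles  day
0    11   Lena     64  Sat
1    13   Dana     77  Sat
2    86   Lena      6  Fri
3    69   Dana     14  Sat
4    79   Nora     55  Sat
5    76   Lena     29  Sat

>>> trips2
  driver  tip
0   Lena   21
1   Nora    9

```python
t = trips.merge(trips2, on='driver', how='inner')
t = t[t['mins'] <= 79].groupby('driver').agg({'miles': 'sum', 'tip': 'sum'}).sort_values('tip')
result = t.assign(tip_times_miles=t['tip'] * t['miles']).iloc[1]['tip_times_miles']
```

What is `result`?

3906

merge on 'driver' (how='inner') → 4 rows:
   mins driver  miles  day  tip
0    11   Lena     64  Sat   21
1    86   Lena      6  Fri   21
2    79   Nora     55  Sat    9
3    76   Lena     29  Sat   21
filter rows where mins <= 79:
   mins driver  miles  day  tip
0    11   Lena     64  Sat   21
2    79   Nora     55  Sat    9
3    76   Lena     29  Sat   21
group by driver: sum(miles), sum(tip):
        miles  tip
driver            
Lena       93   42
Nora       55    9
sort by tip:
        miles  tip
driver            
Nora       55    9
Lena       93   42
add column tip_times_miles = t['tip'] * t['miles']:
        miles  tip  tip_times_miles
driver                             
Nora       55    9              495
Lena       93   42             3906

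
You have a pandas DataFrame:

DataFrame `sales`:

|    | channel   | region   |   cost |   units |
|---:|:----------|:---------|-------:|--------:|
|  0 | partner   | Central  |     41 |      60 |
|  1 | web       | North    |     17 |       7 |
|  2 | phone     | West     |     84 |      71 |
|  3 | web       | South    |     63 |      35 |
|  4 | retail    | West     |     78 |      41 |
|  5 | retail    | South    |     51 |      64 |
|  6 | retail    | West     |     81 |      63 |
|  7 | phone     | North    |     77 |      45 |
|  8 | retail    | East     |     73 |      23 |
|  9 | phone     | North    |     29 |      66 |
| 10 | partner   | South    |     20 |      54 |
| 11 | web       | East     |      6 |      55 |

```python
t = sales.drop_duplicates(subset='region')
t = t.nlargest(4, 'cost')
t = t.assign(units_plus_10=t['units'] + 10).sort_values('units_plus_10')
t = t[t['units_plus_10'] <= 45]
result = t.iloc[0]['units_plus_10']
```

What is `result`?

drop duplicate region (keep=first):
   channel   region  cost  units
0  partner  Central    41     60
1      web    North    17      7
2    phone     West    84     71
3      web    South    63     35
8   retail     East    73     23
take 4 rows with largest cost:
   channel   region  cost  units
2    phone     West    84     71
8   retail     East    73     23
3      web    South    63     35
0  partner  Central    41     60
add column units_plus_10 = t['units'] + 10:
   channel   region  cost  units  units_plus_10
2    phone     West    84     71             81
8   retail     East    73     23             33
3      web    South    63     35             45
0  partner  Central    41     60             70
sort by units_plus_10:
   channel   region  cost  units  units_plus_10
8   retail     East    73     23             33
3      web    South    63     35             45
0  partner  Central    41     60             70
2    phone     West    84     71             81
filter rows where units_plus_10 <= 45:
  channel region  cost  units  units_plus_10
8  retail   East    73     23             33
3     web  South    63     35             45
Taking the value at position 0, column 'units_plus_10' gives 33.

33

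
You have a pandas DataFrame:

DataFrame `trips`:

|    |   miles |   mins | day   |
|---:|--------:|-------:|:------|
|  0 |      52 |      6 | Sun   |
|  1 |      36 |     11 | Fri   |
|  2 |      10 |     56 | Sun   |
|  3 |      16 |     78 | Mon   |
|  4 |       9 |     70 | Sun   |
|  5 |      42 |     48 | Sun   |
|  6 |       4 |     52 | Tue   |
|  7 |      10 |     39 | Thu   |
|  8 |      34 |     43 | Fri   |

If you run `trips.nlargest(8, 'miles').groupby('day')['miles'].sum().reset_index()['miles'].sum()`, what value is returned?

take 8 rows with largest miles:
   miles  mins  day
0     52     6  Sun
5     42    48  Sun
1     36    11  Fri
8     34    43  Fri
3     16    78  Mon
2     10    56  Sun
7     10    39  Thu
4      9    70  Sun
group by day, sum of miles:
day
Fri     70
Mon     16
Sun    113
Thu     10
Name: miles, dtype: int64
reset_index():
   day  miles
0  Fri     70
1  Mon     16
2  Sun    113
3  Thu     10
sum of column 'miles' → 209

209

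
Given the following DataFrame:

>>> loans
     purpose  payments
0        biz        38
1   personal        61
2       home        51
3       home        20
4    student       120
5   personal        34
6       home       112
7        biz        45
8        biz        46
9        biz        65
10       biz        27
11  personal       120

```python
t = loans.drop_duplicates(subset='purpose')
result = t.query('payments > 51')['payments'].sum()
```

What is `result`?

drop duplicate purpose (keep=first):
    purpose  payments
0       biz        38
1  personal        61
2      home        51
4   student       120
filter rows where payments > 51:
    purpose  payments
1  personal        61
4   student       120

181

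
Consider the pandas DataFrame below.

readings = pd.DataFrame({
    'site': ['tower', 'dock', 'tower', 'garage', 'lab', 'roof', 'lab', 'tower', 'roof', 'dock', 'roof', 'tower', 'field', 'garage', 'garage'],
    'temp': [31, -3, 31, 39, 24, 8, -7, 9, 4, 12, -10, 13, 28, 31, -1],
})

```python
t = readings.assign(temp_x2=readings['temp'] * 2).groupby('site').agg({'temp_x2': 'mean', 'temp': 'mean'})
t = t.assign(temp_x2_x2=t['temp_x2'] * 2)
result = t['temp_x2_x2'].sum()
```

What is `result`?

add column temp_x2 = readings['temp'] * 2:
      site  temp  temp_x2
0    tower    31       62
1     dock    -3       -6
2    tower    31       62
3   garage    39       78
4      lab    24       48
5     roof     8       16
6      lab    -7      -14
7    tower     9       18
8     roof     4        8
9     dock    12       24
10    roof   -10      -20
11   tower    13       26
12   field    28       56
13  garage    31       62
14  garage    -1       -2
group by site: mean(temp_x2), mean(temp):
          temp_x2       temp
site                        
dock     9.000000   4.500000
field   56.000000  28.000000
garage  46.000000  23.000000
lab     17.000000   8.500000
roof     1.333333   0.666667
tower   42.000000  21.000000
add column temp_x2_x2 = t['temp_x2'] * 2:
          temp_x2       temp  temp_x2_x2
site                                    
dock     9.000000   4.500000   18.000000
field   56.000000  28.000000  112.000000
garage  46.000000  23.000000   92.000000
lab     17.000000   8.500000   34.000000
roof     1.333333   0.666667    2.666667
tower   42.000000  21.000000   84.000000
sum of column 'temp_x2_x2' → 342.666666667

342.666666667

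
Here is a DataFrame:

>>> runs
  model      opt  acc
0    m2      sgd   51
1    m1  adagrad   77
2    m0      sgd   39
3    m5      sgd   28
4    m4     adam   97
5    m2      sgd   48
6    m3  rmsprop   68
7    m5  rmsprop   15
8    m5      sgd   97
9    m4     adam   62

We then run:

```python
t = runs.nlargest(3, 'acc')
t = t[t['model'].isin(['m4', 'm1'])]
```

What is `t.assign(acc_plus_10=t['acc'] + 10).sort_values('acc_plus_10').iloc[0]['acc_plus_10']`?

87

take 3 rows with largest acc:
  model      opt  acc
4    m4     adam   97
8    m5      sgd   97
1    m1  adagrad   77
filter rows where model in ['m4', 'm1']:
  model      opt  acc
4    m4     adam   97
1    m1  adagrad   77
add column acc_plus_10 = t['acc'] + 10:
  model      opt  acc  acc_plus_10
4    m4     adam   97          107
1    m1  adagrad   77           87
sort by acc_plus_10:
  model      opt  acc  acc_plus_10
1    m1  adagrad   77           87
4    m4     adam   97          107
Hence 87.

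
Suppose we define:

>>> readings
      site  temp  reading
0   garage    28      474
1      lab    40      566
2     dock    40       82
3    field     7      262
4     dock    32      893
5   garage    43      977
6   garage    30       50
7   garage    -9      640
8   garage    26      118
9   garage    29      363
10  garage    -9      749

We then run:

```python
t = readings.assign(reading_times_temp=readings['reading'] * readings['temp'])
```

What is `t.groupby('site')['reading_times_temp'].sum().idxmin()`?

add column reading_times_temp = readings['reading'] * readings['temp']:
      site  temp  reading  reading_times_temp
0   garage    28      474               13272
1      lab    40      566               22640
2     dock    40       82                3280
3    field     7      262                1834
4     dock    32      893               28576
5   garage    43      977               42011
6   garage    30       50                1500
7   garage    -9      640               -5760
8   garage    26      118                3068
9   garage    29      363               10527
10  garage    -9      749               -6741
group by site, sum of reading_times_temp:
site
dock      31856
field      1834
garage    57877
lab       22640
Name: reading_times_temp, dtype: int64
So idxmin() = field.

field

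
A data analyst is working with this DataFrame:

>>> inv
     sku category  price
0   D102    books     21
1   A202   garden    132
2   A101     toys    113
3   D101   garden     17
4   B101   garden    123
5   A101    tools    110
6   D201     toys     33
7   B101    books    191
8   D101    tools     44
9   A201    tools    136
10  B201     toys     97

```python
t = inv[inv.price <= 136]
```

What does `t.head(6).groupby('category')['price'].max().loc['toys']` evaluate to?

113

filter rows where price <= 136:
     sku category  price
0   D102    books     21
1   A202   garden    132
2   A101     toys    113
3   D101   garden     17
4   B101   garden    123
5   A101    tools    110
6   D201     toys     33
8   D101    tools     44
9   A201    tools    136
10  B201     toys     97
take first 6 rows:
    sku category  price
0  D102    books     21
1  A202   garden    132
2  A101     toys    113
3  D101   garden     17
4  B101   garden    123
5  A101    tools    110
group by category, max of price:
category
books      21
garden    132
tools     110
toys      113
Name: price, dtype: int64
So loc['toys'] = 113.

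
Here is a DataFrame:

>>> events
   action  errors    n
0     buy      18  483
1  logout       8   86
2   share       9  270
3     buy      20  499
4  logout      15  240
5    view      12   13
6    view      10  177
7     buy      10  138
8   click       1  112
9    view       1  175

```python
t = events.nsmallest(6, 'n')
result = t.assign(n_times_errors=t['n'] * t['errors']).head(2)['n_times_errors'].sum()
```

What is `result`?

take 6 rows with smallest n:
   action  errors    n
5    view      12   13
1  logout       8   86
8   click       1  112
7     buy      10  138
9    view       1  175
6    view      10  177
add column n_times_errors = t['n'] * t['errors']:
   action  errors    n  n_times_errors
5    view      12   13             156
1  logout       8   86             688
8   click       1  112             112
7     buy      10  138            1380
9    view       1  175             175
6    view      10  177            1770
take first 2 rows:
   action  errors   n  n_times_errors
5    view      12  13             156
1  logout       8  86             688
Hence 844.

844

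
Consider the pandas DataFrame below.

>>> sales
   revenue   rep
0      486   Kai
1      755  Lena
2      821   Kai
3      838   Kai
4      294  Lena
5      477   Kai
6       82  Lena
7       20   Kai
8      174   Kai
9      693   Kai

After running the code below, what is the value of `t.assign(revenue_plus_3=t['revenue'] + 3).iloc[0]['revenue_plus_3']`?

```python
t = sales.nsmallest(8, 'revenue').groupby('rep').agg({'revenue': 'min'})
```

take 8 rows with smallest revenue:
   revenue   rep
7       20   Kai
6       82  Lena
8      174   Kai
4      294  Lena
5      477   Kai
0      486   Kai
9      693   Kai
1      755  Lena
group by rep, min of revenue:
      revenue
rep          
Kai        20
Lena       82
add column revenue_plus_3 = t['revenue'] + 3:
      revenue  revenue_plus_3
rep                          
Kai        20              23
Lena       82              85

23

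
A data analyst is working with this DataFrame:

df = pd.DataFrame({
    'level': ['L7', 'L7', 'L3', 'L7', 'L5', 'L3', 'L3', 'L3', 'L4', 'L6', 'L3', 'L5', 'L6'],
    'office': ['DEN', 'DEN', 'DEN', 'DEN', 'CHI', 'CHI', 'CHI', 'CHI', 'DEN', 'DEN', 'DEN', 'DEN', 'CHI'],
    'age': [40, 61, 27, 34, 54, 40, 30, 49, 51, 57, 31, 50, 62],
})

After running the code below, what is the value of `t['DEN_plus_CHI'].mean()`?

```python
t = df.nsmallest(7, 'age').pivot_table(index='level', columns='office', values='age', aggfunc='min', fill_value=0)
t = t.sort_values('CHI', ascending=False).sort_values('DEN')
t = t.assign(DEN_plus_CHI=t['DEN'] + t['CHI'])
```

take 7 rows with smallest age:
   level office  age
2     L3    DEN   27
6     L3    CHI   30
10    L3    DEN   31
3     L7    DEN   34
0     L7    DEN   40
5     L3    CHI   40
7     L3    CHI   49
pivot: rows=level, cols=office, min(age):
office  CHI  DEN
level           
L3       30   27
L7        0   34
sort by CHI descending:
office  CHI  DEN
level           
L3       30   27
L7        0   34
sort by DEN:
office  CHI  DEN
level           
L3       30   27
L7        0   34
add column DEN_plus_CHI = t['DEN'] + t['CHI']:
office  CHI  DEN  DEN_plus_CHI
level                         
L3       30   27            57
L7        0   34            34
Hence 45.5.

45.5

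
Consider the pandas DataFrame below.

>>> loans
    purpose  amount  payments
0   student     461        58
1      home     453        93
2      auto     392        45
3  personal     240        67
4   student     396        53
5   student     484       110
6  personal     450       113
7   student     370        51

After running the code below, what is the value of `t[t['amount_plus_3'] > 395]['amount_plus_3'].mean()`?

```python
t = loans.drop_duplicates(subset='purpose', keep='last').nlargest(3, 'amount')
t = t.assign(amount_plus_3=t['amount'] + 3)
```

drop duplicate purpose (keep=last):
    purpose  amount  payments
1      home     453        93
2      auto     392        45
6  personal     450       113
7   student     370        51
take 3 rows with largest amount:
    purpose  amount  payments
1      home     453        93
6  personal     450       113
2      auto     392        45
add column amount_plus_3 = t['amount'] + 3:
    purpose  amount  payments  amount_plus_3
1      home     453        93            456
6  personal     450       113            453
2      auto     392        45            395
filter rows where amount_plus_3 > 395:
    purpose  amount  payments  amount_plus_3
1      home     453        93            456
6  personal     450       113            453
So mean() = 454.5.

454.5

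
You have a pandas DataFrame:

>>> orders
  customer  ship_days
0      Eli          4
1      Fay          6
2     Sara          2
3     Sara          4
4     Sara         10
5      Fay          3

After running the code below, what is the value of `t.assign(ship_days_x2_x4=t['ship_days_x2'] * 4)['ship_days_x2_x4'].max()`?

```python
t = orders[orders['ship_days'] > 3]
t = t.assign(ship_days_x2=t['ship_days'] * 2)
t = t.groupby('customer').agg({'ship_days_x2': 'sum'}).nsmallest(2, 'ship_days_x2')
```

filter rows where ship_days > 3:
  customer  ship_days
0      Eli          4
1      Fay          6
3     Sara          4
4     Sara         10
add column ship_days_x2 = t['ship_days'] * 2:
  customer  ship_days  ship_days_x2
0      Eli          4             8
1      Fay          6            12
3     Sara          4             8
4     Sara         10            20
group by customer, sum of ship_days_x2:
          ship_days_x2
customer              
Eli                  8
Fay                 12
Sara                28
take 2 rows with smallest ship_days_x2:
          ship_days_x2
customer              
Eli                  8
Fay                 12
add column ship_days_x2_x4 = t['ship_days_x2'] * 4:
          ship_days_x2  ship_days_x2_x4
customer                               
Eli                  8               32
Fay                 12               48

48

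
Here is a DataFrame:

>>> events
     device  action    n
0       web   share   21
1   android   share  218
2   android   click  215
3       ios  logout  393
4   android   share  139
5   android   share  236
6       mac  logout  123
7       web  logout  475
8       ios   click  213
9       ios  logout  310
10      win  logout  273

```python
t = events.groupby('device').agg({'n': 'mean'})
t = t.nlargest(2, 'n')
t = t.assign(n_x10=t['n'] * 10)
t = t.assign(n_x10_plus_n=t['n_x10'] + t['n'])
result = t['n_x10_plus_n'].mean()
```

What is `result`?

3180.83333333

group by device, mean of n:
                  n
device             
android  202.000000
ios      305.333333
mac      123.000000
web      248.000000
win      273.000000
take 2 rows with largest n:
                 n
device            
ios     305.333333
win     273.000000
add column n_x10 = t['n'] * 10:
                 n        n_x10
device                         
ios     305.333333  3053.333333
win     273.000000  2730.000000
add column n_x10_plus_n = t['n_x10'] + t['n']:
                 n        n_x10  n_x10_plus_n
device                                       
ios     305.333333  3053.333333   3358.666667
win     273.000000  2730.000000   3003.000000
Then the mean of column 'n_x10_plus_n': 3180.83333333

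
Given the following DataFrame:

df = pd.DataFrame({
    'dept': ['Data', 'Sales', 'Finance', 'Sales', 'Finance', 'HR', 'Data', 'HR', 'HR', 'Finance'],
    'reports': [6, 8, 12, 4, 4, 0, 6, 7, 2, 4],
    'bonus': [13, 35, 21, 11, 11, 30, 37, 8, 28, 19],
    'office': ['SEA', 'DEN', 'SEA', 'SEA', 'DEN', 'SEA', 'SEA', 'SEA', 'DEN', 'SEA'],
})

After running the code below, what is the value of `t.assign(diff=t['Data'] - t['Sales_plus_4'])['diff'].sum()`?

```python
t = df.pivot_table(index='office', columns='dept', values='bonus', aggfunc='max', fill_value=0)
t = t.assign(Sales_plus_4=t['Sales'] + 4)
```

pivot: rows=office, cols=dept, max(bonus):
dept    Data  Finance  HR  Sales
office                          
DEN        0       11  28     35
SEA       37       21  30     11
add column Sales_plus_4 = t['Sales'] + 4:
dept    Data  Finance  HR  Sales  Sales_plus_4
office                                        
DEN        0       11  28     35            39
SEA       37       21  30     11            15
add column diff = t['Data'] - t['Sales_plus_4']:
dept    Data  Finance  HR  Sales  Sales_plus_4  diff
office                                              
DEN        0       11  28     35            39   -39
SEA       37       21  30     11            15    22

-17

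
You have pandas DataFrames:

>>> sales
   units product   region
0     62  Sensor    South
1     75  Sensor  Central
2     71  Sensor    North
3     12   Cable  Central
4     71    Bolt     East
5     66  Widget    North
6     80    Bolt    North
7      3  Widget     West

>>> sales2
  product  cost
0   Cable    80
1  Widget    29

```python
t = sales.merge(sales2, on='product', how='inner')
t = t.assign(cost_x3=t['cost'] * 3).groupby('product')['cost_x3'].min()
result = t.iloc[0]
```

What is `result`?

240

merge on 'product' (how='inner') → 3 rows:
   units product   region  cost
0     12   Cable  Central    80
1     66  Widget    North    29
2      3  Widget     West    29
add column cost_x3 = t['cost'] * 3:
   units product   region  cost  cost_x3
0     12   Cable  Central    80      240
1     66  Widget    North    29       87
2      3  Widget     West    29       87
group by product, min of cost_x3:
product
Cable     240
Widget     87
Name: cost_x3, dtype: int64
Finally, value at position 0 = 240.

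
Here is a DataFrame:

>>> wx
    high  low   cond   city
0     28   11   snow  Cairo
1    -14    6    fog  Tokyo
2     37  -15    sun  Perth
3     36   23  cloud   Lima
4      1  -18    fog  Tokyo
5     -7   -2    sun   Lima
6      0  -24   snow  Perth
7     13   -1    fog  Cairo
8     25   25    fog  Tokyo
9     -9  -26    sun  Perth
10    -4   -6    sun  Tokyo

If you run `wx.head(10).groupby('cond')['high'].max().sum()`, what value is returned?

take first 10 rows:
   high  low   cond   city
0    28   11   snow  Cairo
1   -14    6    fog  Tokyo
2    37  -15    sun  Perth
3    36   23  cloud   Lima
4     1  -18    fog  Tokyo
5    -7   -2    sun   Lima
6     0  -24   snow  Perth
7    13   -1    fog  Cairo
8    25   25    fog  Tokyo
9    -9  -26    sun  Perth
group by cond, max of high:
cond
cloud    36
fog      25
snow     28
sun      37
Name: high, dtype: int64
Taking the sum of the resulting series gives 126.

126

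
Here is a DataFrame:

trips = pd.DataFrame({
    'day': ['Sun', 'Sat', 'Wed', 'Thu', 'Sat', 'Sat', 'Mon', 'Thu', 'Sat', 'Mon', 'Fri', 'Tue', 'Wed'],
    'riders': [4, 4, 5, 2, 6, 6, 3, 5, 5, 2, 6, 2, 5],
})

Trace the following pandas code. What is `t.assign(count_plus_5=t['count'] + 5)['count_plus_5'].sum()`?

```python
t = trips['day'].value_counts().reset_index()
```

value_counts of day:
day
Sat    4
Wed    2
Thu    2
Mon    2
Sun    1
Fri    1
Tue    1
Name: count, dtype: int64
reset_index():
   day  count
0  Sat      4
1  Wed      2
2  Thu      2
3  Mon      2
4  Sun      1
5  Fri      1
6  Tue      1
add column count_plus_5 = t['count'] + 5:
   day  count  count_plus_5
0  Sat      4             9
1  Wed      2             7
2  Thu      2             7
3  Mon      2             7
4  Sun      1             6
5  Fri      1             6
6  Tue      1             6
Finally, sum of column 'count_plus_5' = 48.

48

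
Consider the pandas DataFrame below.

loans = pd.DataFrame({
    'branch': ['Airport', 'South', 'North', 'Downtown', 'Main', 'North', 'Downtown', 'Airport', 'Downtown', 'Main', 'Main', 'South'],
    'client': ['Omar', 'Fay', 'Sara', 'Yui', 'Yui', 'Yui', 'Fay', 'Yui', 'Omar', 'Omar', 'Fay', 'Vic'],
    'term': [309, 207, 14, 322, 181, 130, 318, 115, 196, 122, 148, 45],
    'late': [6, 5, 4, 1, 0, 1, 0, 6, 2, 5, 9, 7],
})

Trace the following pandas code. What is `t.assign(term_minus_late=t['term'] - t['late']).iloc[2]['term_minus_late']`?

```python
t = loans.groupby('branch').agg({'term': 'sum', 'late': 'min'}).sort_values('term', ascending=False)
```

418

group by branch: sum(term), min(late):
          term  late
branch              
Airport    424     6
Downtown   836     0
Main       451     0
North      144     1
South      252     5
sort by term descending:
          term  late
branch              
Downtown   836     0
Main       451     0
Airport    424     6
South      252     5
North      144     1
add column term_minus_late = t['term'] - t['late']:
          term  late  term_minus_late
branch                               
Downtown   836     0              836
Main       451     0              451
Airport    424     6              418
South      252     5              247
North      144     1              143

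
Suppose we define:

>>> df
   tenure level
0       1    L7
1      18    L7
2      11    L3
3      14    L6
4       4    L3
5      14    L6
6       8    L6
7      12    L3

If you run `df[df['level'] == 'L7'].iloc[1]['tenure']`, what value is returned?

18

filter rows where level == 'L7':
   tenure level
0       1    L7
1      18    L7
Reading off the value at position 1, column 'tenure', we get 18.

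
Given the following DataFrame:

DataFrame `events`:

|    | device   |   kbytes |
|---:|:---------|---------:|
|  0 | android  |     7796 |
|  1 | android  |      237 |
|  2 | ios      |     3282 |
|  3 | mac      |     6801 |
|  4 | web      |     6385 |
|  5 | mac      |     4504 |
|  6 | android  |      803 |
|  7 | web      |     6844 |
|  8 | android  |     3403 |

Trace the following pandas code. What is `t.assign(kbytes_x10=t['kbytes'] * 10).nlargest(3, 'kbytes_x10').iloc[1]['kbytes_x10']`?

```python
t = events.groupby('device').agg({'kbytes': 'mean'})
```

56525.0

group by device, mean of kbytes:
          kbytes
device          
android  3059.75
ios      3282.00
mac      5652.50
web      6614.50
add column kbytes_x10 = t['kbytes'] * 10:
          kbytes  kbytes_x10
device                      
android  3059.75     30597.5
ios      3282.00     32820.0
mac      5652.50     56525.0
web      6614.50     66145.0
take 3 rows with largest kbytes_x10:
        kbytes  kbytes_x10
device                    
web     6614.5     66145.0
mac     5652.5     56525.0
ios     3282.0     32820.0
Hence 56525.0.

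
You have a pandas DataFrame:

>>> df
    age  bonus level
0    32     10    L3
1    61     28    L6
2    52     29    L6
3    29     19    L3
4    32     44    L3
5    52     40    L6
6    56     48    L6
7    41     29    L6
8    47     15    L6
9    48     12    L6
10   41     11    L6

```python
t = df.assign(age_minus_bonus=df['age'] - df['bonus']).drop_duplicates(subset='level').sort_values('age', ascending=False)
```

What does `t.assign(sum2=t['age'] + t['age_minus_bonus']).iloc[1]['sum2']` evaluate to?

add column age_minus_bonus = df['age'] - df['bonus']:
    age  bonus level  age_minus_bonus
0    32     10    L3               22
1    61     28    L6               33
2    52     29    L6               23
3    29     19    L3               10
4    32     44    L3              -12
5    52     40    L6               12
6    56     48    L6                8
7    41     29    L6               12
8    47     15    L6               32
9    48     12    L6               36
10   41     11    L6               30
drop duplicate level (keep=first):
   age  bonus level  age_minus_bonus
0   32     10    L3               22
1   61     28    L6               33
sort by age descending:
   age  bonus level  age_minus_bonus
1   61     28    L6               33
0   32     10    L3               22
add column sum2 = t['age'] + t['age_minus_bonus']:
   age  bonus level  age_minus_bonus  sum2
1   61     28    L6               33    94
0   32     10    L3               22    54

54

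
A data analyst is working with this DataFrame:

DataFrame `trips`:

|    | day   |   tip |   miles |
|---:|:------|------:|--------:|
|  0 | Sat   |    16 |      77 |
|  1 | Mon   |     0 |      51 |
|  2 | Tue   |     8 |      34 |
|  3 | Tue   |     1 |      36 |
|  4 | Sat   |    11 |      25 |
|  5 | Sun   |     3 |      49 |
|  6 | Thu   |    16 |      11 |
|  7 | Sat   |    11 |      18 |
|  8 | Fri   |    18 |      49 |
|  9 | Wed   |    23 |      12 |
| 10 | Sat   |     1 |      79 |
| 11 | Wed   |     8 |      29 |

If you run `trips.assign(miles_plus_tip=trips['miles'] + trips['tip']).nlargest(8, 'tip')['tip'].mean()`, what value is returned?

add column miles_plus_tip = trips['miles'] + trips['tip']:
    day  tip  miles  miles_plus_tip
0   Sat   16     77              93
1   Mon    0     51              51
2   Tue    8     34              42
3   Tue    1     36              37
4   Sat   11     25              36
5   Sun    3     49              52
6   Thu   16     11              27
7   Sat   11     18              29
8   Fri   18     49              67
9   Wed   23     12              35
10  Sat    1     79              80
11  Wed    8     29              37
take 8 rows with largest tip:
    day  tip  miles  miles_plus_tip
9   Wed   23     12              35
8   Fri   18     49              67
0   Sat   16     77              93
6   Thu   16     11              27
4   Sat   11     25              36
7   Sat   11     18              29
2   Tue    8     34              42
11  Wed    8     29              37
Finally, mean of column 'tip' = 13.875.

13.875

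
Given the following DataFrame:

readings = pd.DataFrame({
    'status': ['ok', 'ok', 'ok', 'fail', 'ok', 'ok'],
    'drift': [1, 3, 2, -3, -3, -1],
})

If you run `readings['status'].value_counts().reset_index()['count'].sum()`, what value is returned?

value_counts of status:
status
ok      5
fail    1
Name: count, dtype: int64
reset_index():
  status  count
0     ok      5
1   fail      1
sum of column 'count' → 6

6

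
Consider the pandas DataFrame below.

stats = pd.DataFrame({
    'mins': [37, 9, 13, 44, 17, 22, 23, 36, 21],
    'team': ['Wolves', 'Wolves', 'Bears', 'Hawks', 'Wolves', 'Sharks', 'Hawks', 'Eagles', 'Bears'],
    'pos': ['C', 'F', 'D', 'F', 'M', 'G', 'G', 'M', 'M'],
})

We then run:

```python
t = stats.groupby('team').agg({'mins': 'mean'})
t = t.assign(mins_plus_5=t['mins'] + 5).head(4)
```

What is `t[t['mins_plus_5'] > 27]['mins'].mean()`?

group by team, mean of mins:
        mins
team        
Bears   17.0
Eagles  36.0
Hawks   33.5
Sharks  22.0
Wolves  21.0
add column mins_plus_5 = t['mins'] + 5:
        mins  mins_plus_5
team                     
Bears   17.0         22.0
Eagles  36.0         41.0
Hawks   33.5         38.5
Sharks  22.0         27.0
Wolves  21.0         26.0
take first 4 rows:
        mins  mins_plus_5
team                     
Bears   17.0         22.0
Eagles  36.0         41.0
Hawks   33.5         38.5
Sharks  22.0         27.0
filter rows where mins_plus_5 > 27:
        mins  mins_plus_5
team                     
Eagles  36.0         41.0
Hawks   33.5         38.5
Reading off the mean of column 'mins', we get 34.75.

34.75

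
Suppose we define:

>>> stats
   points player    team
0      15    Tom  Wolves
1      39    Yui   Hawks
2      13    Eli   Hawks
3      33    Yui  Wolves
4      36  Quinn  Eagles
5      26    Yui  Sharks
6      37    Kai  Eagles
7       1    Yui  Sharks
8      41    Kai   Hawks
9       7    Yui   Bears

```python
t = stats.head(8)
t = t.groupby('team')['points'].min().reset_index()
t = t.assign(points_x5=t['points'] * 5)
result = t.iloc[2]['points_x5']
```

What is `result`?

take first 8 rows:
   points player    team
0      15    Tom  Wolves
1      39    Yui   Hawks
2      13    Eli   Hawks
3      33    Yui  Wolves
4      36  Quinn  Eagles
5      26    Yui  Sharks
6      37    Kai  Eagles
7       1    Yui  Sharks
group by team, min of points:
team
Eagles    36
Hawks     13
Sharks     1
Wolves    15
Name: points, dtype: int64
reset_index():
     team  points
0  Eagles      36
1   Hawks      13
2  Sharks       1
3  Wolves      15
add column points_x5 = t['points'] * 5:
     team  points  points_x5
0  Eagles      36        180
1   Hawks      13         65
2  Sharks       1          5
3  Wolves      15         75
Hence 5.

5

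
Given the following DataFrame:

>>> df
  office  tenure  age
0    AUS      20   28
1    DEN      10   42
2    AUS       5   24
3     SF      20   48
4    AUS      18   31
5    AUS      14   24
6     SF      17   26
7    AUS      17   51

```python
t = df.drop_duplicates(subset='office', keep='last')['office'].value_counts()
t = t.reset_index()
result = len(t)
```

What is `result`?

drop duplicate office (keep=last):
  office  tenure  age
1    DEN      10   42
6     SF      17   26
7    AUS      17   51
value_counts of office:
office
DEN    1
SF     1
AUS    1
Name: count, dtype: int64
reset_index():
  office  count
0    DEN      1
1     SF      1
2    AUS      1
The number of rows is 3.

3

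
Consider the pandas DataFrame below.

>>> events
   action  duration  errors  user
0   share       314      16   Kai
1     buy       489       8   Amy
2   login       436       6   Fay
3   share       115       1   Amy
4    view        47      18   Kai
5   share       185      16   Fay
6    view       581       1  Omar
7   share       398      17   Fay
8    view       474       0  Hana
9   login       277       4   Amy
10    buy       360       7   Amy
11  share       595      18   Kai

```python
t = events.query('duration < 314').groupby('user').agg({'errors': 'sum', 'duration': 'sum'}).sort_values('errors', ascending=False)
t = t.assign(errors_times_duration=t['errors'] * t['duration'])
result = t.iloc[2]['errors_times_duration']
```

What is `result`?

1960

filter rows where duration < 314:
  action  duration  errors user
3  share       115       1  Amy
4   view        47      18  Kai
5  share       185      16  Fay
9  login       277       4  Amy
group by user: sum(errors), sum(duration):
      errors  duration
user                  
Amy        5       392
Fay       16       185
Kai       18        47
sort by errors descending:
      errors  duration
user                  
Kai       18        47
Fay       16       185
Amy        5       392
add column errors_times_duration = t['errors'] * t['duration']:
      errors  duration  errors_times_duration
user                                         
Kai       18        47                    846
Fay       16       185                   2960
Amy        5       392                   1960
Finally, value at position 2, column 'errors_times_duration' = 1960.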